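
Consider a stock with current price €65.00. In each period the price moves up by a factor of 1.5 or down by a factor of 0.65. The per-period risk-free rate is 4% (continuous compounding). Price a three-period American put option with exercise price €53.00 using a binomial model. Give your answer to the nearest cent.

Risk-neutral probability p = (e^0.04 − 0.65)/(1.5 − 0.65) = 0.3908/0.8500 = 0.4598
Terminal stock prices: S_uuu = 219.4, S_uud = 95.06, S_udd = 41.19, S_ddd = 17.85
Terminal payoffs (K − S): max(-166.4, 0) = 0, max(-42.06, 0) = 0, max(11.81, 0) = 11.81, max(35.15, 0) = 35.15
Node uu (S = 146.2): continuation = e^(−0.04)·[0.4598·0.0000 + 0.5402·0.0000] = 0.0000; exercise value = 0.0000 ≤ continuation, so V_uu = 0.0000
Node ud (S = 63.38): continuation = e^(−0.04)·[0.4598·0.0000 + 0.5402·11.8062] = 6.1279; exercise value = 0.0000 ≤ continuation, so V_ud = 6.1279
Node dd (S = 27.46): continuation = e^(−0.04)·[0.4598·11.8062 + 0.5402·35.1494] = 23.4593; exercise value = 25.5375 > continuation, so V_dd = 25.5375 (exercise)
Node u (S = 97.5): continuation = e^(−0.04)·[0.4598·0.0000 + 0.5402·6.1279] = 3.1806; exercise value = 0.0000 ≤ continuation, so V_u = 3.1806
Node d (S = 42.25): continuation = e^(−0.04)·[0.4598·6.1279 + 0.5402·25.5375] = 15.9620; exercise value = 10.7500 ≤ continuation, so V_d = 15.9620
Node 0 (S = 65): continuation = e^(−0.04)·[0.4598·3.1806 + 0.5402·15.9620] = 9.6900; exercise value = 0.0000 ≤ continuation, so V_0 = 9.6900

€9.69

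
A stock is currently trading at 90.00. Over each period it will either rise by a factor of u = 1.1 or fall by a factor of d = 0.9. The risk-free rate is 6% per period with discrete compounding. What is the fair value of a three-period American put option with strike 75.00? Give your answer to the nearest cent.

0.07

Risk-neutral probability p = (1 + 0.06 − 0.9)/(1.1 − 0.9) = 0.1600/0.2000 = 0.8000
Terminal stock prices: S_uuu = 119.8, S_uud = 98.01, S_udd = 80.19, S_ddd = 65.61
Terminal payoffs (K − S): max(-44.79, 0) = 0, max(-23.01, 0) = 0, max(-5.19, 0) = 0, max(9.39, 0) = 9.39
Node uu (S = 108.9): continuation = 1/1.06·[0.8000·0.0000 + 0.2000·0.0000] = 0.0000; exercise value = 0.0000 ≤ continuation, so V_uu = 0.0000
Node ud (S = 89.1): continuation = 1/1.06·[0.8000·0.0000 + 0.2000·0.0000] = 0.0000; exercise value = 0.0000 ≤ continuation, so V_ud = 0.0000
Node dd (S = 72.9): continuation = 1/1.06·[0.8000·0.0000 + 0.2000·9.3900] = 1.7717; exercise value = 2.1000 > continuation, so V_dd = 2.1000 (exercise)
Node u (S = 99): continuation = 1/1.06·[0.8000·0.0000 + 0.2000·0.0000] = 0.0000; exercise value = 0.0000 ≤ continuation, so V_u = 0.0000
Node d (S = 81): continuation = 1/1.06·[0.8000·0.0000 + 0.2000·2.1000] = 0.3962; exercise value = 0.0000 ≤ continuation, so V_d = 0.3962
Node 0 (S = 90): continuation = 1/1.06·[0.8000·0.0000 + 0.2000·0.3962] = 0.0748; exercise value = 0.0000 ≤ continuation, so V_0 = 0.0748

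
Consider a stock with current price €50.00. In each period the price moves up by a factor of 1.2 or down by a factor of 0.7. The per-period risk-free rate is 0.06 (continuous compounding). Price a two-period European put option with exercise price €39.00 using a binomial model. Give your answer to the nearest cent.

€0.98

Risk-neutral probability p = (e^0.06 − 0.7)/(1.2 − 0.7) = 0.3618/0.5000 = 0.7237
Terminal stock prices: S_uu = 72, S_ud = 42, S_dd = 24.5
Terminal payoffs (K − S): max(-33, 0) = 0, max(-3, 0) = 0, max(14.5, 0) = 14.5
Node u (S = 60): V_u = e^(−0.06)·[0.7237·0.0000 + 0.2763·0.0000] = 0.0000
Node d (S = 35): V_d = e^(−0.06)·[0.7237·0.0000 + 0.2763·14.5000] = 3.7734
Node 0 (S = 50): V_0 = e^(−0.06)·[0.7237·0.0000 + 0.2763·3.7734] = 0.9820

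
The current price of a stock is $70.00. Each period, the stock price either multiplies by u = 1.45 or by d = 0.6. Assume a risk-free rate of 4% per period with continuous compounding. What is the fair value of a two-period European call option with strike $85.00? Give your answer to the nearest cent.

Risk-neutral probability p = (e^0.04 − 0.6)/(1.45 − 0.6) = 0.4408/0.8500 = 0.5186
Terminal stock prices: S_uu = 147.2, S_ud = 60.9, S_dd = 25.2
Terminal payoffs (S − K): max(62.18, 0) = 62.18, max(-24.1, 0) = 0, max(-59.8, 0) = 0
Node u (S = 101.5): V_u = e^(−0.04)·[0.5186·62.1750 + 0.4814·0.0000] = 30.9797
Node d (S = 42): V_d = e^(−0.04)·[0.5186·0.0000 + 0.4814·0.0000] = 0.0000
Node 0 (S = 70): V_0 = e^(−0.04)·[0.5186·30.9797 + 0.4814·0.0000] = 15.4361

$15.44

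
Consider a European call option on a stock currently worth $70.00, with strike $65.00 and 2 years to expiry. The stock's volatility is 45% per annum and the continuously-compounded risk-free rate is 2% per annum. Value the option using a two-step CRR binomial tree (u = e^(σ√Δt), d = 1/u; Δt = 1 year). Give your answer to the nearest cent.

CRR parameters: u = e^(σ√Δt) = e^(0.45·√1) = 1.5683, d = 1/u = 0.6376
Per-period rate: rΔt = 0.02·1 = 0.02, so R = e^0.02 = 1.0202
Risk-neutral probability p = (e^0.02 − 0.6376)/(1.5683 − 0.6376) = 0.3826/0.9307 = 0.4111
Terminal stock prices: S_uu = 172.2, S_ud = 70, S_dd = 28.46
Terminal payoffs (S − K): max(107.2, 0) = 107.2, max(5, 0) = 5, max(-36.54, 0) = 0
Node u (S = 109.8): V_u = e^(−0.02)·[0.4111·107.1722 + 0.5889·5.0000] = 46.0689
Node d (S = 44.63): V_d = e^(−0.02)·[0.4111·5.0000 + 0.5889·0.0000] = 2.0146
Node 0 (S = 70): V_0 = e^(−0.02)·[0.4111·46.0689 + 0.5889·2.0146] = 19.7254

$19.73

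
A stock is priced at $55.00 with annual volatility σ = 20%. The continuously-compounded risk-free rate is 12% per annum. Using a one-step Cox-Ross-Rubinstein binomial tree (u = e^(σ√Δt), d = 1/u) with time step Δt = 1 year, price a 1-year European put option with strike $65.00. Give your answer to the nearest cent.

CRR parameters: u = e^(σ√Δt) = e^(0.2·√1) = 1.2214, d = 1/u = 0.8187
Per-period rate: rΔt = 0.12·1 = 0.12, so R = e^0.12 = 1.1275
Risk-neutral probability p = (e^0.12 − 0.8187)/(1.2214 − 0.8187) = 0.3088/0.4027 = 0.7668
Terminal stock prices: S_u = 67.18, S_d = 45.03
Terminal payoffs (K − S): max(-2.177, 0) = 0, max(19.97, 0) = 19.97
Node 0 (S = 55): V_0 = e^(−0.12)·[0.7668·0.0000 + 0.2332·19.9698] = 4.1305

$4.13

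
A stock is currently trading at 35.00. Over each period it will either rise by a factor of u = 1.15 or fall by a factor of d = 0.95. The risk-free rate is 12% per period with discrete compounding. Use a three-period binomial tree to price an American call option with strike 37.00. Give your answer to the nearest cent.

8.71

Risk-neutral probability p = (1 + 0.12 − 0.95)/(1.15 − 0.95) = 0.1700/0.2000 = 0.8500
Terminal stock prices: S_uuu = 53.23, S_uud = 43.97, S_udd = 36.33, S_ddd = 30.01
Terminal payoffs (S − K): max(16.23, 0) = 16.23, max(6.973, 0) = 6.973, max(-0.6744, 0) = 0, max(-6.992, 0) = 0
Node uu (S = 46.29): continuation = 1/1.12·[0.8500·16.2306 + 0.1500·6.9731] = 13.2518; exercise value = 9.2875 ≤ continuation, so V_uu = 13.2518
Node ud (S = 38.24): continuation = 1/1.12·[0.8500·6.9731 + 0.1500·0.0000] = 5.2921; exercise value = 1.2375 ≤ continuation, so V_ud = 5.2921
Node dd (S = 31.59): continuation = 1/1.12·[0.8500·0.0000 + 0.1500·0.0000] = 0.0000; exercise value = 0.0000 ≤ continuation, so V_dd = 0.0000
Node u (S = 40.25): continuation = 1/1.12·[0.8500·13.2518 + 0.1500·5.2921] = 10.7659; exercise value = 3.2500 ≤ continuation, so V_u = 10.7659
Node d (S = 33.25): continuation = 1/1.12·[0.8500·5.2921 + 0.1500·0.0000] = 4.0163; exercise value = 0.0000 ≤ continuation, so V_d = 4.0163
Node 0 (S = 35): continuation = 1/1.12·[0.8500·10.7659 + 0.1500·4.0163] = 8.7085; exercise value = 0.0000 ≤ continuation, so V_0 = 8.7085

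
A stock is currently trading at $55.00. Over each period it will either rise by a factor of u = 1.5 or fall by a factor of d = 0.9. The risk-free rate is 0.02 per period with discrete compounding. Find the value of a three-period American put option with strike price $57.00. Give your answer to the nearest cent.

$8.16

Risk-neutral probability p = (1 + 0.02 − 0.9)/(1.5 − 0.9) = 0.1200/0.6000 = 0.2000
Terminal stock prices: S_uuu = 185.6, S_uud = 111.4, S_udd = 66.83, S_ddd = 40.1
Terminal payoffs (K − S): max(-128.6, 0) = 0, max(-54.38, 0) = 0, max(-9.825, 0) = 0, max(16.9, 0) = 16.9
Node uu (S = 123.8): continuation = 1/1.02·[0.2000·0.0000 + 0.8000·0.0000] = 0.0000; exercise value = 0.0000 ≤ continuation, so V_uu = 0.0000
Node ud (S = 74.25): continuation = 1/1.02·[0.2000·0.0000 + 0.8000·0.0000] = 0.0000; exercise value = 0.0000 ≤ continuation, so V_ud = 0.0000
Node dd (S = 44.55): continuation = 1/1.02·[0.2000·0.0000 + 0.8000·16.9050] = 13.2588; exercise value = 12.4500 ≤ continuation, so V_dd = 13.2588
Node u (S = 82.5): continuation = 1/1.02·[0.2000·0.0000 + 0.8000·0.0000] = 0.0000; exercise value = 0.0000 ≤ continuation, so V_u = 0.0000
Node d (S = 49.5): continuation = 1/1.02·[0.2000·0.0000 + 0.8000·13.2588] = 10.3991; exercise value = 7.5000 ≤ continuation, so V_d = 10.3991
Node 0 (S = 55): continuation = 1/1.02·[0.2000·0.0000 + 0.8000·10.3991] = 8.1561; exercise value = 2.0000 ≤ continuation, so V_0 = 8.1561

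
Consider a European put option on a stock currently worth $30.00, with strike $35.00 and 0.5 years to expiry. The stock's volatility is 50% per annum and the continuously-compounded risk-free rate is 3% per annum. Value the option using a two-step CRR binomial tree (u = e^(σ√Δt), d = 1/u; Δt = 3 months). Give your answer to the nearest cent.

CRR parameters: u = e^(σ√Δt) = e^(0.5·√0.25) = 1.2840, d = 1/u = 0.7788
Per-period rate: rΔt = 0.03·0.25 = 0.0075, so R = e^0.0075 = 1.0075
Risk-neutral probability p = (e^0.0075 − 0.7788)/(1.2840 − 0.7788) = 0.2287/0.5052 = 0.4527
Terminal stock prices: S_uu = 49.46, S_ud = 30, S_dd = 18.2
Terminal payoffs (K − S): max(-14.46, 0) = 0, max(5, 0) = 5, max(16.8, 0) = 16.8
Node u (S = 38.52): V_u = e^(−0.0075)·[0.4527·0.0000 + 0.5473·5.0000] = 2.7159
Node d (S = 23.36): V_d = e^(−0.0075)·[0.4527·5.0000 + 0.5473·16.8041] = 11.3745
Node 0 (S = 30): V_0 = e^(−0.0075)·[0.4527·2.7159 + 0.5473·11.3745] = 7.3988

$7.40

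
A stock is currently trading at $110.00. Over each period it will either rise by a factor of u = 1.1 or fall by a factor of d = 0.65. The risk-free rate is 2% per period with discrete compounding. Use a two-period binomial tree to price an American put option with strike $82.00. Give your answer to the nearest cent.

Risk-neutral probability p = (1 + 0.02 − 0.65)/(1.1 − 0.65) = 0.3700/0.4500 = 0.8222
Terminal stock prices: S_uu = 133.1, S_ud = 78.65, S_dd = 46.48
Terminal payoffs (K − S): max(-51.1, 0) = 0, max(3.35, 0) = 3.35, max(35.52, 0) = 35.52
Node u (S = 121): continuation = 1/1.02·[0.8222·0.0000 + 0.1778·3.3500] = 0.5839; exercise value = 0.0000 ≤ continuation, so V_u = 0.5839
Node d (S = 71.5): continuation = 1/1.02·[0.8222·3.3500 + 0.1778·35.5250] = 8.8922; exercise value = 10.5000 > continuation, so V_d = 10.5000 (exercise)
Node 0 (S = 110): continuation = 1/1.02·[0.8222·0.5839 + 0.1778·10.5000] = 2.3007; exercise value = 0.0000 ≤ continuation, so V_0 = 2.3007

$2.30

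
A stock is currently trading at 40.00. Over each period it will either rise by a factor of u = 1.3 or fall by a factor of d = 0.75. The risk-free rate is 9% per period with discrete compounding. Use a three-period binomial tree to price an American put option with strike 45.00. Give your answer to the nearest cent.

Risk-neutral probability p = (1 + 0.09 − 0.75)/(1.3 − 0.75) = 0.3400/0.5500 = 0.6182
Terminal stock prices: S_uuu = 87.88, S_uud = 50.7, S_udd = 29.25, S_ddd = 16.88
Terminal payoffs (K − S): max(-42.88, 0) = 0, max(-5.7, 0) = 0, max(15.75, 0) = 15.75, max(28.12, 0) = 28.12
Node uu (S = 67.6): continuation = 1/1.09·[0.6182·0.0000 + 0.3818·0.0000] = 0.0000; exercise value = 0.0000 ≤ continuation, so V_uu = 0.0000
Node ud (S = 39): continuation = 1/1.09·[0.6182·0.0000 + 0.3818·15.7500] = 5.5171; exercise value = 6.0000 > continuation, so V_ud = 6.0000 (exercise)
Node dd (S = 22.5): continuation = 1/1.09·[0.6182·15.7500 + 0.3818·28.1250] = 18.7844; exercise value = 22.5000 > continuation, so V_dd = 22.5000 (exercise)
Node u (S = 52): continuation = 1/1.09·[0.6182·0.0000 + 0.3818·6.0000] = 2.1018; exercise value = 0.0000 ≤ continuation, so V_u = 2.1018
Node d (S = 30): continuation = 1/1.09·[0.6182·6.0000 + 0.3818·22.5000] = 11.2844; exercise value = 15.0000 > continuation, so V_d = 15.0000 (exercise)
Node 0 (S = 40): continuation = 1/1.09·[0.6182·2.1018 + 0.3818·15.0000] = 6.4464; exercise value = 5.0000 ≤ continuation, so V_0 = 6.4464

6.45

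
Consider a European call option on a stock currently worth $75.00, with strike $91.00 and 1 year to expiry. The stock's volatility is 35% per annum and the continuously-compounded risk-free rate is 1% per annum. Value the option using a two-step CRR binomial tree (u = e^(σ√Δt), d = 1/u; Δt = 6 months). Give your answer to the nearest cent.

CRR parameters: u = e^(σ√Δt) = e^(0.35·√0.5) = 1.2808, d = 1/u = 0.7808
Per-period rate: rΔt = 0.01·0.5 = 0.005, so R = e^0.005 = 1.0050
Risk-neutral probability p = (e^0.005 − 0.7808)/(1.2808 − 0.7808) = 0.2243/0.5000 = 0.4485
Terminal stock prices: S_uu = 123, S_ud = 75, S_dd = 45.72
Terminal payoffs (S − K): max(32.03, 0) = 32.03, max(-16, 0) = 0, max(-45.28, 0) = 0
Node u (S = 96.06): V_u = e^(−0.005)·[0.4485·32.0343 + 0.5515·0.0000] = 14.2946
Node d (S = 58.56): V_d = e^(−0.005)·[0.4485·0.0000 + 0.5515·0.0000] = 0.0000
Node 0 (S = 75): V_0 = e^(−0.005)·[0.4485·14.2946 + 0.5515·0.0000] = 6.3787

$6.38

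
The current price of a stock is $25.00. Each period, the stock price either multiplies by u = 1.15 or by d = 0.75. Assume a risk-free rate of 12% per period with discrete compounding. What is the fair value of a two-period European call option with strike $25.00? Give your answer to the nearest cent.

Risk-neutral probability p = (1 + 0.12 − 0.75)/(1.15 − 0.75) = 0.3700/0.4000 = 0.9250
Terminal stock prices: S_uu = 33.06, S_ud = 21.56, S_dd = 14.06
Terminal payoffs (S − K): max(8.062, 0) = 8.062, max(-3.438, 0) = 0, max(-10.94, 0) = 0
Node u (S = 28.75): V_u = 1/1.12·[0.9250·8.0625 + 0.0750·0.0000] = 6.6588
Node d (S = 18.75): V_d = 1/1.12·[0.9250·0.0000 + 0.0750·0.0000] = 0.0000
Node 0 (S = 25): V_0 = 1/1.12·[0.9250·6.6588 + 0.0750·0.0000] = 5.4994

$5.50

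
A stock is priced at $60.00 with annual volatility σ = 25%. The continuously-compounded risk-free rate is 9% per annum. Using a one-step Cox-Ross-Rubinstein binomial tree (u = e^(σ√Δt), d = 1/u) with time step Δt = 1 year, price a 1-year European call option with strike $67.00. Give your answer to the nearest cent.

$5.73

CRR parameters: u = e^(σ√Δt) = e^(0.25·√1) = 1.2840, d = 1/u = 0.7788
Per-period rate: rΔt = 0.09·1 = 0.09, so R = e^0.09 = 1.0942
Risk-neutral probability p = (e^0.09 − 0.7788)/(1.2840 − 0.7788) = 0.3154/0.5052 = 0.6242
Terminal stock prices: S_u = 77.04, S_d = 46.73
Terminal payoffs (S − K): max(10.04, 0) = 10.04, max(-20.27, 0) = 0
Node 0 (S = 60): V_0 = e^(−0.09)·[0.6242·10.0415 + 0.3758·0.0000] = 5.7287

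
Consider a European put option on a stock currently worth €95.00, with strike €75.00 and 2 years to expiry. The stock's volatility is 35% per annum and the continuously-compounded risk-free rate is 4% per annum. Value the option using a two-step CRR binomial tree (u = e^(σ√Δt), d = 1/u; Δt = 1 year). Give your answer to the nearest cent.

CRR parameters: u = e^(σ√Δt) = e^(0.35·√1) = 1.4191, d = 1/u = 0.7047
Per-period rate: rΔt = 0.04·1 = 0.04, so R = e^0.04 = 1.0408
Risk-neutral probability p = (e^0.04 − 0.7047)/(1.4191 − 0.7047) = 0.3361/0.7144 = 0.4705
Terminal stock prices: S_uu = 191.3, S_ud = 95, S_dd = 47.18
Terminal payoffs (K − S): max(-116.3, 0) = 0, max(-20, 0) = 0, max(27.82, 0) = 27.82
Node u (S = 134.8): V_u = e^(−0.04)·[0.4705·0.0000 + 0.5295·0.0000] = 0.0000
Node d (S = 66.95): V_d = e^(−0.04)·[0.4705·0.0000 + 0.5295·27.8244] = 14.1551
Node 0 (S = 95): V_0 = e^(−0.04)·[0.4705·0.0000 + 0.5295·14.1551] = 7.2011

€7.20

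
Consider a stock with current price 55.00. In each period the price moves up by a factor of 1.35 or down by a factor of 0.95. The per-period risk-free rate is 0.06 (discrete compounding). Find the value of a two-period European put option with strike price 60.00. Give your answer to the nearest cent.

4.85

Risk-neutral probability p = (1 + 0.06 − 0.95)/(1.35 − 0.95) = 0.1100/0.4000 = 0.2750
Terminal stock prices: S_uu = 100.2, S_ud = 70.54, S_dd = 49.64
Terminal payoffs (K − S): max(-40.24, 0) = 0, max(-10.54, 0) = 0, max(10.36, 0) = 10.36
Node u (S = 74.25): V_u = 1/1.06·[0.2750·0.0000 + 0.7250·0.0000] = 0.0000
Node d (S = 52.25): V_d = 1/1.06·[0.2750·0.0000 + 0.7250·10.3625] = 7.0876
Node 0 (S = 55): V_0 = 1/1.06·[0.2750·0.0000 + 0.7250·7.0876] = 4.8476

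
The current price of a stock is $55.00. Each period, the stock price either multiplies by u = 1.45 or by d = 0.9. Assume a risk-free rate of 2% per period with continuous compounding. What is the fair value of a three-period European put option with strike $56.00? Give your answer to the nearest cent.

$7.15

Risk-neutral probability p = (e^0.02 − 0.9)/(1.45 − 0.9) = 0.1202/0.5500 = 0.2185
Terminal stock prices: S_uuu = 167.7, S_uud = 104.1, S_udd = 64.6, S_ddd = 40.1
Terminal payoffs (K − S): max(-111.7, 0) = 0, max(-48.07, 0) = 0, max(-8.598, 0) = 0, max(15.9, 0) = 15.9
Node uu (S = 115.6): V_uu = e^(−0.02)·[0.2185·0.0000 + 0.7815·0.0000] = 0.0000
Node ud (S = 71.78): V_ud = e^(−0.02)·[0.2185·0.0000 + 0.7815·0.0000] = 0.0000
Node dd (S = 44.55): V_dd = e^(−0.02)·[0.2185·0.0000 + 0.7815·15.9050] = 12.1829
Node u (S = 79.75): V_u = e^(−0.02)·[0.2185·0.0000 + 0.7815·0.0000] = 0.0000
Node d (S = 49.5): V_d = e^(−0.02)·[0.2185·0.0000 + 0.7815·12.1829] = 9.3318
Node 0 (S = 55): V_0 = e^(−0.02)·[0.2185·0.0000 + 0.7815·9.3318] = 7.1480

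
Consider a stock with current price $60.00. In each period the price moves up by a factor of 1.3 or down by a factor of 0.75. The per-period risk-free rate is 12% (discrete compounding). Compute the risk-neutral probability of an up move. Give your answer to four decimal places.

Risk-neutral probability p = (1 + 0.12 − 0.75)/(1.3 − 0.75) = 0.3700/0.5500 = 0.6727

p = 0.6727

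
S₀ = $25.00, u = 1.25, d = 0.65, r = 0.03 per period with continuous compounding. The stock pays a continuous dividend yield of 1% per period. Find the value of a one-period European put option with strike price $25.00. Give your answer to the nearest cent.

$3.25

Per-period risk-free factor R = e^0.03 = 1.0305; dividend-adjusted growth = e^(0.03−0.01) = 1.0202.
Risk-neutral probability p = (1.0202 − 0.65)/(1.25 − 0.65) = 0.3702/0.6000 = 0.6170
Terminal stock prices: S_u = 31.25, S_d = 16.25
Terminal payoffs (K − S): max(-6.25, 0) = 0, max(8.75, 0) = 8.75
Node 0 (S = 25): V_0 = e^(−0.03)·[0.6170·0.0000 + 0.3830·8.7500] = 3.2522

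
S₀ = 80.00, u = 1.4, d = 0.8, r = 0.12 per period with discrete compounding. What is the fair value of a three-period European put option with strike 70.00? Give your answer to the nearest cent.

Risk-neutral probability p = (1 + 0.12 − 0.8)/(1.4 − 0.8) = 0.3200/0.6000 = 0.5333
Terminal stock prices: S_uuu = 219.5, S_uud = 125.4, S_udd = 71.68, S_ddd = 40.96
Terminal payoffs (K − S): max(-149.5, 0) = 0, max(-55.44, 0) = 0, max(-1.68, 0) = 0, max(29.04, 0) = 29.04
Node uu (S = 156.8): V_uu = 1/1.12·[0.5333·0.0000 + 0.4667·0.0000] = 0.0000
Node ud (S = 89.6): V_ud = 1/1.12·[0.5333·0.0000 + 0.4667·0.0000] = 0.0000
Node dd (S = 51.2): V_dd = 1/1.12·[0.5333·0.0000 + 0.4667·29.0400] = 12.1000
Node u (S = 112): V_u = 1/1.12·[0.5333·0.0000 + 0.4667·0.0000] = 0.0000
Node d (S = 64): V_d = 1/1.12·[0.5333·0.0000 + 0.4667·12.1000] = 5.0417
Node 0 (S = 80): V_0 = 1/1.12·[0.5333·0.0000 + 0.4667·5.0417] = 2.1007

2.10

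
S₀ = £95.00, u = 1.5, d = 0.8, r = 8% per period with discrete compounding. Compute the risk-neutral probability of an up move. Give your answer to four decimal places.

p = 0.4000

Risk-neutral probability p = (1 + 0.08 − 0.8)/(1.5 − 0.8) = 0.2800/0.7000 = 0.4000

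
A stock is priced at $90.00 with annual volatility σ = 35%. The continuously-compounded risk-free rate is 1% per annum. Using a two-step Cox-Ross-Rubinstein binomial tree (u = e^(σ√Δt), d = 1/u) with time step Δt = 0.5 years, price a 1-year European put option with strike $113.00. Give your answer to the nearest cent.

$28.77

CRR parameters: u = e^(σ√Δt) = e^(0.35·√0.5) = 1.2808, d = 1/u = 0.7808
Per-period rate: rΔt = 0.01·0.5 = 0.005, so R = e^0.005 = 1.0050
Risk-neutral probability p = (e^0.005 − 0.7808)/(1.2808 − 0.7808) = 0.2243/0.5000 = 0.4485
Terminal stock prices: S_uu = 147.6, S_ud = 90, S_dd = 54.86
Terminal payoffs (K − S): max(-34.64, 0) = 0, max(23, 0) = 23, max(58.14, 0) = 58.14
Node u (S = 115.3): V_u = e^(−0.005)·[0.4485·0.0000 + 0.5515·23.0000] = 12.6220
Node d (S = 70.27): V_d = e^(−0.005)·[0.4485·23.0000 + 0.5515·58.1372] = 42.1680
Node 0 (S = 90): V_0 = e^(−0.005)·[0.4485·12.6220 + 0.5515·42.1680] = 28.7734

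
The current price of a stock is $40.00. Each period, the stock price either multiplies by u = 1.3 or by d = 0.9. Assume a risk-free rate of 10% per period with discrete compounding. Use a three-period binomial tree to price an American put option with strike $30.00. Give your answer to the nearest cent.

$0.08

Risk-neutral probability p = (1 + 0.1 − 0.9)/(1.3 − 0.9) = 0.2000/0.4000 = 0.5000
Terminal stock prices: S_uuu = 87.88, S_uud = 60.84, S_udd = 42.12, S_ddd = 29.16
Terminal payoffs (K − S): max(-57.88, 0) = 0, max(-30.84, 0) = 0, max(-12.12, 0) = 0, max(0.84, 0) = 0.84
Node uu (S = 67.6): continuation = 1/1.1·[0.5000·0.0000 + 0.5000·0.0000] = 0.0000; exercise value = 0.0000 ≤ continuation, so V_uu = 0.0000
Node ud (S = 46.8): continuation = 1/1.1·[0.5000·0.0000 + 0.5000·0.0000] = 0.0000; exercise value = 0.0000 ≤ continuation, so V_ud = 0.0000
Node dd (S = 32.4): continuation = 1/1.1·[0.5000·0.0000 + 0.5000·0.8400] = 0.3818; exercise value = 0.0000 ≤ continuation, so V_dd = 0.3818
Node u (S = 52): continuation = 1/1.1·[0.5000·0.0000 + 0.5000·0.0000] = 0.0000; exercise value = 0.0000 ≤ continuation, so V_u = 0.0000
Node d (S = 36): continuation = 1/1.1·[0.5000·0.0000 + 0.5000·0.3818] = 0.1736; exercise value = 0.0000 ≤ continuation, so V_d = 0.1736
Node 0 (S = 40): continuation = 1/1.1·[0.5000·0.0000 + 0.5000·0.1736] = 0.0789; exercise value = 0.0000 ≤ continuation, so V_0 = 0.0789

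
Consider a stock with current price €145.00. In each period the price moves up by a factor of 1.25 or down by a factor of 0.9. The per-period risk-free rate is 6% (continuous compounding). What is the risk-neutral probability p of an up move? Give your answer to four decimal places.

Risk-neutral probability p = (e^0.06 − 0.9)/(1.25 − 0.9) = 0.1618/0.3500 = 0.4624

p = 0.4624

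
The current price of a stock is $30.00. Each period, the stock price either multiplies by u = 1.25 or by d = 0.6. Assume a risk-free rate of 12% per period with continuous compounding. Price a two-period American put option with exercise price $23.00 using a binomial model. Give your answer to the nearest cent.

Risk-neutral probability p = (e^0.12 − 0.6)/(1.25 − 0.6) = 0.5275/0.6500 = 0.8115
Terminal stock prices: S_uu = 46.88, S_ud = 22.5, S_dd = 10.8
Terminal payoffs (K − S): max(-23.88, 0) = 0, max(0.5, 0) = 0.5, max(12.2, 0) = 12.2
Node u (S = 37.5): continuation = e^(−0.12)·[0.8115·0.0000 + 0.1885·0.5000] = 0.0836; exercise value = 0.0000 ≤ continuation, so V_u = 0.0836
Node d (S = 18): continuation = e^(−0.12)·[0.8115·0.5000 + 0.1885·12.2000] = 2.3992; exercise value = 5.0000 > continuation, so V_d = 5.0000 (exercise)
Node 0 (S = 30): continuation = e^(−0.12)·[0.8115·0.0836 + 0.1885·5.0000] = 0.8959; exercise value = 0.0000 ≤ continuation, so V_0 = 0.8959

$0.90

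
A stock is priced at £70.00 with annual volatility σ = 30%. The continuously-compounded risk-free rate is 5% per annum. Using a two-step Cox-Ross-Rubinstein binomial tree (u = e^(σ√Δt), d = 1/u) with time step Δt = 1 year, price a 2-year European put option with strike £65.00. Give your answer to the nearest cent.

CRR parameters: u = e^(σ√Δt) = e^(0.3·√1) = 1.3499, d = 1/u = 0.7408
Per-period rate: rΔt = 0.05·1 = 0.05, so R = e^0.05 = 1.0513
Risk-neutral probability p = (e^0.05 − 0.7408)/(1.3499 − 0.7408) = 0.3105/0.6090 = 0.5097
Terminal stock prices: S_uu = 127.5, S_ud = 70, S_dd = 38.42
Terminal payoffs (K − S): max(-62.55, 0) = 0, max(-5, 0) = 0, max(26.58, 0) = 26.58
Node u (S = 94.49): V_u = e^(−0.05)·[0.5097·0.0000 + 0.4903·0.0000] = 0.0000
Node d (S = 51.86): V_d = e^(−0.05)·[0.5097·0.0000 + 0.4903·26.5832] = 12.3970
Node 0 (S = 70): V_0 = e^(−0.05)·[0.5097·0.0000 + 0.4903·12.3970] = 5.7813

£5.78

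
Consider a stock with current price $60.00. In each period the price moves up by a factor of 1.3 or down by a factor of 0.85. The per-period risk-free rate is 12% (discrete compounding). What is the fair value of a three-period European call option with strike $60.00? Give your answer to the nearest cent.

Risk-neutral probability p = (1 + 0.12 − 0.85)/(1.3 − 0.85) = 0.2700/0.4500 = 0.6000
Terminal stock prices: S_uuu = 131.8, S_uud = 86.19, S_udd = 56.35, S_ddd = 36.85
Terminal payoffs (S − K): max(71.82, 0) = 71.82, max(26.19, 0) = 26.19, max(-3.645, 0) = 0, max(-23.15, 0) = 0
Node uu (S = 101.4): V_uu = 1/1.12·[0.6000·71.8200 + 0.4000·26.1900] = 47.8286
Node ud (S = 66.3): V_ud = 1/1.12·[0.6000·26.1900 + 0.4000·0.0000] = 14.0304
Node dd (S = 43.35): V_dd = 1/1.12·[0.6000·0.0000 + 0.4000·0.0000] = 0.0000
Node u (S = 78): V_u = 1/1.12·[0.6000·47.8286 + 0.4000·14.0304] = 30.6333
Node d (S = 51): V_d = 1/1.12·[0.6000·14.0304 + 0.4000·0.0000] = 7.5163
Node 0 (S = 60): V_0 = 1/1.12·[0.6000·30.6333 + 0.4000·7.5163] = 19.0951

$19.10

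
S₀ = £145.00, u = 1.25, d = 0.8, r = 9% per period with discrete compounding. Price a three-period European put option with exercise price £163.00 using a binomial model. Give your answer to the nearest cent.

£11.95

Risk-neutral probability p = (1 + 0.09 − 0.8)/(1.25 − 0.8) = 0.2900/0.4500 = 0.6444
Terminal stock prices: S_uuu = 283.2, S_uud = 181.2, S_udd = 116, S_ddd = 74.24
Terminal payoffs (K − S): max(-120.2, 0) = 0, max(-18.25, 0) = 0, max(47, 0) = 47, max(88.76, 0) = 88.76
Node uu (S = 226.6): V_uu = 1/1.09·[0.6444·0.0000 + 0.3556·0.0000] = 0.0000
Node ud (S = 145): V_ud = 1/1.09·[0.6444·0.0000 + 0.3556·47.0000] = 15.3313
Node dd (S = 92.8): V_dd = 1/1.09·[0.6444·47.0000 + 0.3556·88.7600] = 56.7413
Node u (S = 181.2): V_u = 1/1.09·[0.6444·0.0000 + 0.3556·15.3313] = 5.0010
Node d (S = 116): V_d = 1/1.09·[0.6444·15.3313 + 0.3556·56.7413] = 27.5733
Node 0 (S = 145): V_0 = 1/1.09·[0.6444·5.0010 + 0.3556·27.5733] = 11.9511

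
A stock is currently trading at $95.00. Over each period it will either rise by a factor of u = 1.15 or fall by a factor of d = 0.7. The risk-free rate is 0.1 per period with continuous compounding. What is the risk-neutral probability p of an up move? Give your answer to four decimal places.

p = 0.9004

Risk-neutral probability p = (e^0.1 − 0.7)/(1.15 − 0.7) = 0.4052/0.4500 = 0.9004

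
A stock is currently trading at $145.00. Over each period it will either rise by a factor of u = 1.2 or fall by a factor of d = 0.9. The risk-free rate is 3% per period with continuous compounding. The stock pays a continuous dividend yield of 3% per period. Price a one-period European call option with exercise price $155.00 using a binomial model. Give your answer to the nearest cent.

Per-period risk-free factor R = e^0.03 = 1.0305; dividend-adjusted growth = e^(0.03−0.03) = 1.0000.
Risk-neutral probability p = (1.0000 − 0.9)/(1.2 − 0.9) = 0.1000/0.3000 = 0.3333
Terminal stock prices: S_u = 174, S_d = 130.5
Terminal payoffs (S − K): max(19, 0) = 19, max(-24.5, 0) = 0
Node 0 (S = 145): V_0 = e^(−0.03)·[0.3333·19.0000 + 0.6667·0.0000] = 6.1462

$6.15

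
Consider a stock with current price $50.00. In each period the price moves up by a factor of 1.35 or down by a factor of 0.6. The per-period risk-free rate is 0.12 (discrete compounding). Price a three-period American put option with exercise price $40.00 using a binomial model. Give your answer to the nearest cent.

$3.47

Risk-neutral probability p = (1 + 0.12 − 0.6)/(1.35 − 0.6) = 0.5200/0.7500 = 0.6933
Terminal stock prices: S_uuu = 123, S_uud = 54.68, S_udd = 24.3, S_ddd = 10.8
Terminal payoffs (K − S): max(-83.02, 0) = 0, max(-14.68, 0) = 0, max(15.7, 0) = 15.7, max(29.2, 0) = 29.2
Node uu (S = 91.13): continuation = 1/1.12·[0.6933·0.0000 + 0.3067·0.0000] = 0.0000; exercise value = 0.0000 ≤ continuation, so V_uu = 0.0000
Node ud (S = 40.5): continuation = 1/1.12·[0.6933·0.0000 + 0.3067·15.7000] = 4.2988; exercise value = 0.0000 ≤ continuation, so V_ud = 4.2988
Node dd (S = 18): continuation = 1/1.12·[0.6933·15.7000 + 0.3067·29.2000] = 17.7143; exercise value = 22.0000 > continuation, so V_dd = 22.0000 (exercise)
Node u (S = 67.5): continuation = 1/1.12·[0.6933·0.0000 + 0.3067·4.2988] = 1.1771; exercise value = 0.0000 ≤ continuation, so V_u = 1.1771
Node d (S = 30): continuation = 1/1.12·[0.6933·4.2988 + 0.3067·22.0000] = 8.6850; exercise value = 10.0000 > continuation, so V_d = 10.0000 (exercise)
Node 0 (S = 50): continuation = 1/1.12·[0.6933·1.1771 + 0.3067·10.0000] = 3.4667; exercise value = 0.0000 ≤ continuation, so V_0 = 3.4667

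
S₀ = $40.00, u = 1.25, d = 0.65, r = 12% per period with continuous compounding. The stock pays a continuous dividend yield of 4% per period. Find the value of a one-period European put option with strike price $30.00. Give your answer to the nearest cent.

$0.99

Per-period risk-free factor R = e^0.12 = 1.1275; dividend-adjusted growth = e^(0.12−0.04) = 1.0833.
Risk-neutral probability p = (1.0833 − 0.65)/(1.25 − 0.65) = 0.4333/0.6000 = 0.7221
Terminal stock prices: S_u = 50, S_d = 26
Terminal payoffs (K − S): max(-20, 0) = 0, max(4, 0) = 4
Node 0 (S = 40): V_0 = e^(−0.12)·[0.7221·0.0000 + 0.2779·4.0000] = 0.9857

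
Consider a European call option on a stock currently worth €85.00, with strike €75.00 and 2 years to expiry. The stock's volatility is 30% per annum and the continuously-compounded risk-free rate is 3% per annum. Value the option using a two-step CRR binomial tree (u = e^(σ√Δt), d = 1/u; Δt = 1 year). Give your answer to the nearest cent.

€21.71

CRR parameters: u = e^(σ√Δt) = e^(0.3·√1) = 1.3499, d = 1/u = 0.7408
Per-period rate: rΔt = 0.03·1 = 0.03, so R = e^0.03 = 1.0305
Risk-neutral probability p = (e^0.03 − 0.7408)/(1.3499 − 0.7408) = 0.2896/0.6090 = 0.4756
Terminal stock prices: S_uu = 154.9, S_ud = 85, S_dd = 46.65
Terminal payoffs (S − K): max(79.88, 0) = 79.88, max(10, 0) = 10, max(-28.35, 0) = 0
Node u (S = 114.7): V_u = e^(−0.03)·[0.4756·79.8801 + 0.5244·10.0000] = 41.9546
Node d (S = 62.97): V_d = e^(−0.03)·[0.4756·10.0000 + 0.5244·0.0000] = 4.6151
Node 0 (S = 85): V_0 = e^(−0.03)·[0.4756·41.9546 + 0.5244·4.6151] = 21.7111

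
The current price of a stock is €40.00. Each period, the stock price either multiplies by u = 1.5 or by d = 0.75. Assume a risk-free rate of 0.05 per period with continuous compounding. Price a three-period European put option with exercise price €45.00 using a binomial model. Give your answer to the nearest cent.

Risk-neutral probability p = (e^0.05 − 0.75)/(1.5 − 0.75) = 0.3013/0.7500 = 0.4017
Terminal stock prices: S_uuu = 135, S_uud = 67.5, S_udd = 33.75, S_ddd = 16.88
Terminal payoffs (K − S): max(-90, 0) = 0, max(-22.5, 0) = 0, max(11.25, 0) = 11.25, max(28.12, 0) = 28.12
Node uu (S = 90): V_uu = e^(−0.05)·[0.4017·0.0000 + 0.5983·0.0000] = 0.0000
Node ud (S = 45): V_ud = e^(−0.05)·[0.4017·0.0000 + 0.5983·11.2500] = 6.4027
Node dd (S = 22.5): V_dd = e^(−0.05)·[0.4017·11.2500 + 0.5983·28.1250] = 20.3053
Node u (S = 60): V_u = e^(−0.05)·[0.4017·0.0000 + 0.5983·6.4027] = 3.6439
Node d (S = 30): V_d = e^(−0.05)·[0.4017·6.4027 + 0.5983·20.3053] = 14.0028
Node 0 (S = 40): V_0 = e^(−0.05)·[0.4017·3.6439 + 0.5983·14.0028] = 9.3617

€9.36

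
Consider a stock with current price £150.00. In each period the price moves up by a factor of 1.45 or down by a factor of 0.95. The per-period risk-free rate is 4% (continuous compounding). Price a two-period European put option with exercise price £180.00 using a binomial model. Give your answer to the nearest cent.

Risk-neutral probability p = (e^0.04 − 0.95)/(1.45 − 0.95) = 0.0908/0.5000 = 0.1816
Terminal stock prices: S_uu = 315.4, S_ud = 206.6, S_dd = 135.4
Terminal payoffs (K − S): max(-135.4, 0) = 0, max(-26.62, 0) = 0, max(44.62, 0) = 44.62
Node u (S = 217.5): V_u = e^(−0.04)·[0.1816·0.0000 + 0.8184·0.0000] = 0.0000
Node d (S = 142.5): V_d = e^(−0.04)·[0.1816·0.0000 + 0.8184·44.6250] = 35.0882
Node 0 (S = 150): V_0 = e^(−0.04)·[0.1816·0.0000 + 0.8184·35.0882] = 27.5894

£27.59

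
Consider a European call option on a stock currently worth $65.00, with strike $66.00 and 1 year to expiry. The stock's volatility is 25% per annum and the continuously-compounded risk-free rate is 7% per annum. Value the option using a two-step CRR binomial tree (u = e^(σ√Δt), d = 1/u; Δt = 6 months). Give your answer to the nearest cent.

CRR parameters: u = e^(σ√Δt) = e^(0.25·√0.5) = 1.1934, d = 1/u = 0.8380
Per-period rate: rΔt = 0.07·0.5 = 0.035, so R = e^0.035 = 1.0356
Risk-neutral probability p = (e^0.035 − 0.8380)/(1.1934 − 0.8380) = 0.1977/0.3554 = 0.5561
Terminal stock prices: S_uu = 92.57, S_ud = 65, S_dd = 45.64
Terminal payoffs (S − K): max(26.57, 0) = 26.57, max(-1, 0) = 0, max(-20.36, 0) = 0
Node u (S = 77.57): V_u = e^(−0.035)·[0.5561·26.5677 + 0.4439·0.0000] = 14.2673
Node d (S = 54.47): V_d = e^(−0.035)·[0.5561·0.0000 + 0.4439·0.0000] = 0.0000
Node 0 (S = 65): V_0 = e^(−0.035)·[0.5561·14.2673 + 0.4439·0.0000] = 7.6618

$7.66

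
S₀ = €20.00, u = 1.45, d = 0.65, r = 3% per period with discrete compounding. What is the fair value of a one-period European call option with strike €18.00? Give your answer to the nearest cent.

Risk-neutral probability p = (1 + 0.03 − 0.65)/(1.45 − 0.65) = 0.3800/0.8000 = 0.4750
Terminal stock prices: S_u = 29, S_d = 13
Terminal payoffs (S − K): max(11, 0) = 11, max(-5, 0) = 0
Node 0 (S = 20): V_0 = 1/1.03·[0.4750·11.0000 + 0.5250·0.0000] = 5.0728

€5.07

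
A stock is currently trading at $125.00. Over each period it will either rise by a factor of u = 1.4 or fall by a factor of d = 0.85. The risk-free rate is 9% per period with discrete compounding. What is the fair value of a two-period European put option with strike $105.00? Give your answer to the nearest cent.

$3.93

Risk-neutral probability p = (1 + 0.09 − 0.85)/(1.4 − 0.85) = 0.2400/0.5500 = 0.4364
Terminal stock prices: S_uu = 245, S_ud = 148.8, S_dd = 90.31
Terminal payoffs (K − S): max(-140, 0) = 0, max(-43.75, 0) = 0, max(14.69, 0) = 14.69
Node u (S = 175): V_u = 1/1.09·[0.4364·0.0000 + 0.5636·0.0000] = 0.0000
Node d (S = 106.2): V_d = 1/1.09·[0.4364·0.0000 + 0.5636·14.6875] = 7.5949
Node 0 (S = 125): V_0 = 1/1.09·[0.4364·0.0000 + 0.5636·7.5949] = 3.9273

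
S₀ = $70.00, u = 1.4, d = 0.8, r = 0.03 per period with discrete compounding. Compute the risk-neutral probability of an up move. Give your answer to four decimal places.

Risk-neutral probability p = (1 + 0.03 − 0.8)/(1.4 − 0.8) = 0.2300/0.6000 = 0.3833

p = 0.3833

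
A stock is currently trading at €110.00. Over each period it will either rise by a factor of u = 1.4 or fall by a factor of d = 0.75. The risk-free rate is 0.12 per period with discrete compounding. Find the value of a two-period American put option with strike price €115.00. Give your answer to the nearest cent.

€12.50

Risk-neutral probability p = (1 + 0.12 − 0.75)/(1.4 − 0.75) = 0.3700/0.6500 = 0.5692
Terminal stock prices: S_uu = 215.6, S_ud = 115.5, S_dd = 61.88
Terminal payoffs (K − S): max(-100.6, 0) = 0, max(-0.5, 0) = 0, max(53.12, 0) = 53.12
Node u (S = 154): continuation = 1/1.12·[0.5692·0.0000 + 0.4308·0.0000] = 0.0000; exercise value = 0.0000 ≤ continuation, so V_u = 0.0000
Node d (S = 82.5): continuation = 1/1.12·[0.5692·0.0000 + 0.4308·53.1250] = 20.4327; exercise value = 32.5000 > continuation, so V_d = 32.5000 (exercise)
Node 0 (S = 110): continuation = 1/1.12·[0.5692·0.0000 + 0.4308·32.5000] = 12.5000; exercise value = 5.0000 ≤ continuation, so V_0 = 12.5000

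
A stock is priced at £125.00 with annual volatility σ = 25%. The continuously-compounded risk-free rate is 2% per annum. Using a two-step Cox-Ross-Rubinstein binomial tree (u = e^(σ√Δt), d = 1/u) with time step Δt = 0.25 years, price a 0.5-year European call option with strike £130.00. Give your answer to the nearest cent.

£7.22

CRR parameters: u = e^(σ√Δt) = e^(0.25·√0.25) = 1.1331, d = 1/u = 0.8825
Per-period rate: rΔt = 0.02·0.25 = 0.005, so R = e^0.005 = 1.0050
Risk-neutral probability p = (e^0.005 − 0.8825)/(1.1331 − 0.8825) = 0.1225/0.2507 = 0.4888
Terminal stock prices: S_uu = 160.5, S_ud = 125, S_dd = 97.35
Terminal payoffs (S − K): max(30.5, 0) = 30.5, max(-5, 0) = 0, max(-32.65, 0) = 0
Node u (S = 141.6): V_u = e^(−0.005)·[0.4888·30.5032 + 0.5112·0.0000] = 14.8352
Node d (S = 110.3): V_d = e^(−0.005)·[0.4888·0.0000 + 0.5112·0.0000] = 0.0000
Node 0 (S = 125): V_0 = e^(−0.005)·[0.4888·14.8352 + 0.5112·0.0000] = 7.2151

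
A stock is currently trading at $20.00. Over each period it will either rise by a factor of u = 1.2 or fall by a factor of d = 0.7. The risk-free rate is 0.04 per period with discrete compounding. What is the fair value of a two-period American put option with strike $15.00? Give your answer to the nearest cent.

$0.49

Risk-neutral probability p = (1 + 0.04 − 0.7)/(1.2 − 0.7) = 0.3400/0.5000 = 0.6800
Terminal stock prices: S_uu = 28.8, S_ud = 16.8, S_dd = 9.8
Terminal payoffs (K − S): max(-13.8, 0) = 0, max(-1.8, 0) = 0, max(5.2, 0) = 5.2
Node u (S = 24): continuation = 1/1.04·[0.6800·0.0000 + 0.3200·0.0000] = 0.0000; exercise value = 0.0000 ≤ continuation, so V_u = 0.0000
Node d (S = 14): continuation = 1/1.04·[0.6800·0.0000 + 0.3200·5.2000] = 1.6000; exercise value = 1.0000 ≤ continuation, so V_d = 1.6000
Node 0 (S = 20): continuation = 1/1.04·[0.6800·0.0000 + 0.3200·1.6000] = 0.4923; exercise value = 0.0000 ≤ continuation, so V_0 = 0.4923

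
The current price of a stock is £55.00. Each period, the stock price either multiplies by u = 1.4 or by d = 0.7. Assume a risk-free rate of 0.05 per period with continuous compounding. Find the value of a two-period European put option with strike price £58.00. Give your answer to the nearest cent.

Risk-neutral probability p = (e^0.05 − 0.7)/(1.4 − 0.7) = 0.3513/0.7000 = 0.5018
Terminal stock prices: S_uu = 107.8, S_ud = 53.9, S_dd = 26.95
Terminal payoffs (K − S): max(-49.8, 0) = 0, max(4.1, 0) = 4.1, max(31.05, 0) = 31.05
Node u (S = 77): V_u = e^(−0.05)·[0.5018·0.0000 + 0.4982·4.1000] = 1.9429
Node d (S = 38.5): V_d = e^(−0.05)·[0.5018·4.1000 + 0.4982·31.0500] = 16.6713
Node 0 (S = 55): V_0 = e^(−0.05)·[0.5018·1.9429 + 0.4982·16.6713] = 8.8278

£8.83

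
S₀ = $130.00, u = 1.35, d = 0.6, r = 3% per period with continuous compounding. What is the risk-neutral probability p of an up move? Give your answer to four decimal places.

Risk-neutral probability p = (e^0.03 − 0.6)/(1.35 − 0.6) = 0.4305/0.7500 = 0.5739

p = 0.5739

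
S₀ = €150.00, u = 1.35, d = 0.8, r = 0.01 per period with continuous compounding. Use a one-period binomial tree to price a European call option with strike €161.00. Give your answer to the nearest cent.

Risk-neutral probability p = (e^0.01 − 0.8)/(1.35 − 0.8) = 0.2101/0.5500 = 0.3819
Terminal stock prices: S_u = 202.5, S_d = 120
Terminal payoffs (S − K): max(41.5, 0) = 41.5, max(-41, 0) = 0
Node 0 (S = 150): V_0 = e^(−0.01)·[0.3819·41.5000 + 0.6181·0.0000] = 15.6915

€15.69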